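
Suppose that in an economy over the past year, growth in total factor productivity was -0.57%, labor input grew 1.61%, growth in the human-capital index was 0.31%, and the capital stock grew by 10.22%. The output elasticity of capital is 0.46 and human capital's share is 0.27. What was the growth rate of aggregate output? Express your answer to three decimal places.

Labor's share = 1 − 0.46 − 0.27 = 0.27.
The capital stock: 0.46 × 10.22 = 4.7012 pp.
The human-capital index: 0.27 × 0.31 = 0.0837 pp.
Labor input: 0.27 × 1.61 = 0.4347 pp.
Output growth = -0.57 + 5.2196 = 4.6496%.

4.650%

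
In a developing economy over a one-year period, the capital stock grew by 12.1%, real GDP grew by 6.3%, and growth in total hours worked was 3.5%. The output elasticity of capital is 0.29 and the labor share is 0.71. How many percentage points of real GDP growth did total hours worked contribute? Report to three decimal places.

Labor's share = 1 − 0.29 = 0.71.
Contribution = share × growth = 0.71 × 3.5 = 2.485 pp.

2.485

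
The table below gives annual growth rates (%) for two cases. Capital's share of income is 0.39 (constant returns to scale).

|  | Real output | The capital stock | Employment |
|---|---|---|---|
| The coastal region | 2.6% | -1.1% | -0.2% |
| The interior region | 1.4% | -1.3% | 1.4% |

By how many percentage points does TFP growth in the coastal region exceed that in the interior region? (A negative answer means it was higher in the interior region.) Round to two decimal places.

2.10 percentage points

Labor's share = 1 − 0.39 = 0.61.
The coastal region: TFP = 2.6 + 0.429 + 0.122 = 3.151%.
The interior region: TFP = 1.4 + 0.507 − 0.854 = 1.053%.
Difference = 3.151 − (1.053) = 2.098 pp.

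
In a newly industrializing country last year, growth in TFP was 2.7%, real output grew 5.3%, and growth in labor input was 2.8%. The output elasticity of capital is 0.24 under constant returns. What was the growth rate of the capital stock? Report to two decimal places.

1.97%

Labor's share = 1 − 0.24 = 0.76.
gY = gA + 0.76×2.8 + 0.24×g.
0.24×g = 5.3 − 2.7 − 2.128 = 0.472.
g = 0.472 / 0.24 = 1.9667%.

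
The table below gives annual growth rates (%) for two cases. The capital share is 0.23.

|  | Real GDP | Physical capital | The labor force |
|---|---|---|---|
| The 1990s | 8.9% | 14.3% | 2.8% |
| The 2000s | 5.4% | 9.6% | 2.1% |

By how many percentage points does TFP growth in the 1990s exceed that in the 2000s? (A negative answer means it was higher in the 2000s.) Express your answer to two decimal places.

Labor's share = 1 − 0.23 = 0.77.
The 1990s: TFP = 8.9 − 3.289 − 2.156 = 3.455%.
The 2000s: TFP = 5.4 − 2.208 − 1.617 = 1.575%.
Difference = 3.455 − (1.575) = 1.88 pp.

1.88 percentage points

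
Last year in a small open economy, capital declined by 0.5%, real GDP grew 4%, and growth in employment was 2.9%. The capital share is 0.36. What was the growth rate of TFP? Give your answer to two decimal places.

2.32%

Labor's share = 1 − 0.36 = 0.64.
Capital: 0.36 × (-0.5) = -0.18 pp.
Employment: 0.64 × 2.9 = 1.856 pp.
TFP growth = 4 − 1.676 = 2.324%.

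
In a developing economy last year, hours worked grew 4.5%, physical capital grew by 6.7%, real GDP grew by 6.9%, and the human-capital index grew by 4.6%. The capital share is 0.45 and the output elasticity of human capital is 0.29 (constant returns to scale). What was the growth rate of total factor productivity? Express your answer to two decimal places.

1.38%

Labor's share = 1 − 0.45 − 0.29 = 0.26.
Physical capital: 0.45 × 6.7 = 3.015 pp.
The human-capital index: 0.29 × 4.6 = 1.334 pp.
Hours worked: 0.26 × 4.5 = 1.17 pp.
TFP growth = 6.9 − 5.519 = 1.381%.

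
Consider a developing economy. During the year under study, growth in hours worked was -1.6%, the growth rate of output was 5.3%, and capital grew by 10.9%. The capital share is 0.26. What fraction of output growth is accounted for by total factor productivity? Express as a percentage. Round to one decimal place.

Total factor productivity accounted for 68.9% of growth.

Labor's share = 1 − 0.26 = 0.74.
Capital: 0.26 × 10.9 = 2.834 pp.
Hours worked: 0.74 × (-1.6) = -1.184 pp.
TFP growth = 5.3 − 1.65 = 3.65%.
TFP share of growth = 3.65 / 5.3 × 100 = 68.868%.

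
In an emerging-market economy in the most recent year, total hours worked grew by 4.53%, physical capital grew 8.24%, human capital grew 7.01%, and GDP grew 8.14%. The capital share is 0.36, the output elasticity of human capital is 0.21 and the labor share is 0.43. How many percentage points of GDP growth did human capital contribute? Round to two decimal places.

Contribution = share × growth = 0.21 × 7.01 = 1.4721 pp.

1.47 percentage points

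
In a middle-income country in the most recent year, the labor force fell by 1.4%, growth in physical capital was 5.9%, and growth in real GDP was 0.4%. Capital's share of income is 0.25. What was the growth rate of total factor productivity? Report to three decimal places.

-0.025%

Labor's share = 1 − 0.25 = 0.75.
Physical capital: 0.25 × 5.9 = 1.475 pp.
The labor force: 0.75 × (-1.4) = -1.05 pp.
TFP growth = 0.4 − 0.425 = -0.025%.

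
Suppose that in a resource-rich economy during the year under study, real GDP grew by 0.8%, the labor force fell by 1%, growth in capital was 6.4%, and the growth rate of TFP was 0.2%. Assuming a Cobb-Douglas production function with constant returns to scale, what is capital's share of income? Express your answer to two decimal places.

0.22

gY = gA + α·gK + (1−α)·gL, so gY − gA − gL = α(gK − gL).
0.8 − 0.2 + 1 = α × (6.4 − (-1)).
1.6 = 7.4 α, so α = 0.2162.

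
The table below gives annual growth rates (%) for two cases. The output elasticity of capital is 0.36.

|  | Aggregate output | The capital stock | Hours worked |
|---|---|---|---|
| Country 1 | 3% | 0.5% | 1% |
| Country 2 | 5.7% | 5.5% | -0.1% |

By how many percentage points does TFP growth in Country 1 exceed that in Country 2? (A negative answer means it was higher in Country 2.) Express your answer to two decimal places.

-1.60 percentage points

Labor's share = 1 − 0.36 = 0.64.
Country 1: TFP = 3 − 0.18 − 0.64 = 2.18%.
Country 2: TFP = 5.7 − 1.98 + 0.064 = 3.784%.
Difference = 2.18 − (3.784) = -1.604 pp.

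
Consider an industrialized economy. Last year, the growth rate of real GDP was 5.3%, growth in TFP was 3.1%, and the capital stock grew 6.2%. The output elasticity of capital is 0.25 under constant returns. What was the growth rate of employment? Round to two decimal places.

0.87%

Labor's share = 1 − 0.25 = 0.75.
gY = gA + 0.25×6.2 + 0.75×g.
0.75×g = 5.3 − 3.1 − 1.55 = 0.65.
g = 0.65 / 0.75 = 0.8667%.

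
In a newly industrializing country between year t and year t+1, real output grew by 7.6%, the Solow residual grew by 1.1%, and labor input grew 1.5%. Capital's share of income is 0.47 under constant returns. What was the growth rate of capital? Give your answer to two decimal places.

12.14%

Labor's share = 1 − 0.47 = 0.53.
gY = gA + 0.53×1.5 + 0.47×g.
0.47×g = 7.6 − 1.1 − 0.795 = 5.705.
g = 5.705 / 0.47 = 12.1383%.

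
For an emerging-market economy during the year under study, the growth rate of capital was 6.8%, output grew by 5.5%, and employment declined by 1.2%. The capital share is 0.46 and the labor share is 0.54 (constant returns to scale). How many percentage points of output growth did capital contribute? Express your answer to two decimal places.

Contribution = share × growth = 0.46 × 6.8 = 3.128 pp.

3.13 pp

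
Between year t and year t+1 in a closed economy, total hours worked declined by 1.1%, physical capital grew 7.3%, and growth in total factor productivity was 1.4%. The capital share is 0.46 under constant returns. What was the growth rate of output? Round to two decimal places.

Output growth was 4.16%.

Labor's share = 1 − 0.46 = 0.54.
Physical capital: 0.46 × 7.3 = 3.358 pp.
Total hours worked: 0.54 × (-1.1) = -0.594 pp.
Output growth = 1.4 + 2.764 = 4.164%.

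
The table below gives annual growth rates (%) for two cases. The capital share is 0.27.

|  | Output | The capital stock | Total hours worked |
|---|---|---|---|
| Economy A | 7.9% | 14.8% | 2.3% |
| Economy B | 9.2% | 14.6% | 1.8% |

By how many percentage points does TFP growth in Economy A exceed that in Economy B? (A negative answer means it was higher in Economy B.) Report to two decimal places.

Labor's share = 1 − 0.27 = 0.73.
Economy A: TFP = 7.9 − 3.996 − 1.679 = 2.225%.
Economy B: TFP = 9.2 − 3.942 − 1.314 = 3.944%.
Difference = 2.225 − (3.944) = -1.719 pp.

-1.72 percentage points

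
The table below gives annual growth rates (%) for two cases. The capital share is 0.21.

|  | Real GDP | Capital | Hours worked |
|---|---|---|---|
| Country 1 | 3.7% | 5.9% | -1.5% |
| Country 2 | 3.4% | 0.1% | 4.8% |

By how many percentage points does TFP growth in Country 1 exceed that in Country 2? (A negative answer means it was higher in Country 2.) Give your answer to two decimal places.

Labor's share = 1 − 0.21 = 0.79.
Country 1: TFP = 3.7 − 1.239 + 1.185 = 3.646%.
Country 2: TFP = 3.4 − 0.021 − 3.792 = -0.413%.
Difference = 3.646 − (-0.413) = 4.059 pp.

4.06 percentage points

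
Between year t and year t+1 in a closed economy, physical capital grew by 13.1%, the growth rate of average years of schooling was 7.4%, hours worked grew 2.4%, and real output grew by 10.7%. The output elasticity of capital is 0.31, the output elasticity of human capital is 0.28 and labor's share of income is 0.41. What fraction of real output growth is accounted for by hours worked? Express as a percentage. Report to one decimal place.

Hours worked accounted for 9.2% of growth.

Labor's share = 1 − 0.31 − 0.28 = 0.41.
Hours worked contributed 0.41 × 2.4 = 0.984 pp.
Share of growth = 0.984 / 10.7 × 100 = 9.196%.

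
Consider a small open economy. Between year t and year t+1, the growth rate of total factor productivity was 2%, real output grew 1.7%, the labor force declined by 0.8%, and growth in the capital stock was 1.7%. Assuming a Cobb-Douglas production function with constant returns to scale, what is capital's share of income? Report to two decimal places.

gY = gA + α·gK + (1−α)·gL, so gY − gA − gL = α(gK − gL).
1.7 − 2 + 0.8 = α × (1.7 − (-0.8)).
0.5 = 2.5 α, so α = 0.2.

0.20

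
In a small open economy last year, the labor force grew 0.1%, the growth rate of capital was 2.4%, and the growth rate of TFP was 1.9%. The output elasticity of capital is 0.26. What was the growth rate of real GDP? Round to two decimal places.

2.60%

Labor's share = 1 − 0.26 = 0.74.
Capital: 0.26 × 2.4 = 0.624 pp.
The labor force: 0.74 × 0.1 = 0.074 pp.
Output growth = 1.9 + 0.698 = 2.598%.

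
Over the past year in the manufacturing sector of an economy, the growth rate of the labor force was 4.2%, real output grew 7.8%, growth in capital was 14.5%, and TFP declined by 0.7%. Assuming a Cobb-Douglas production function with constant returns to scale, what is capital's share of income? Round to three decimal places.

gY = gA + α·gK + (1−α)·gL, so gY − gA − gL = α(gK − gL).
7.8 + 0.7 − 4.2 = α × (14.5 − 4.2).
4.3 = 10.3 α, so α = 0.41748.

Capital's share of income is 0.417.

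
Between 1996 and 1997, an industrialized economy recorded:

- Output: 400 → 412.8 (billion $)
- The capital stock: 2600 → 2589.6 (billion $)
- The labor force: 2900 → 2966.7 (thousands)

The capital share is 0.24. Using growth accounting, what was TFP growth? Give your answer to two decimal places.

Output growth = (412.8 − 400) / 400 = 3.2%.
The capital stock growth = (2589.6 − 2600) / 2600 = -0.4%.
The labor force growth = (2966.7 − 2900) / 2900 = 2.3%.
Labor's share = 1 − 0.24 = 0.76.
The capital stock: 0.24 × (-0.4) = -0.096 pp.
The labor force: 0.76 × 2.3 = 1.748 pp.
TFP growth = 3.2 − 1.652 = 1.548%.

TFP grew 1.55%.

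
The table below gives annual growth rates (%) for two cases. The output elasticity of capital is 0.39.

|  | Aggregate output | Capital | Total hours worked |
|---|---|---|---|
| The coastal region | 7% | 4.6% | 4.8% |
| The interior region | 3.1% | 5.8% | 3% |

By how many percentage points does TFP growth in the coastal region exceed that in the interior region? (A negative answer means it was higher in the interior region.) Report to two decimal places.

Labor's share = 1 − 0.39 = 0.61.
The coastal region: TFP = 7 − 1.794 − 2.928 = 2.278%.
The interior region: TFP = 3.1 − 2.262 − 1.83 = -0.992%.
Difference = 2.278 − (-0.992) = 3.27 pp.

3.27 percentage points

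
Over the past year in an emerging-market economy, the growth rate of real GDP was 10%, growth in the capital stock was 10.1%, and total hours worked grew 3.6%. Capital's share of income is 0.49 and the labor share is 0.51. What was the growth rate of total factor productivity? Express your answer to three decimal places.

3.215%

Labor's share = 1 − 0.49 = 0.51.
The capital stock: 0.49 × 10.1 = 4.949 pp.
Total hours worked: 0.51 × 3.6 = 1.836 pp.
TFP growth = 10 − 6.785 = 3.215%.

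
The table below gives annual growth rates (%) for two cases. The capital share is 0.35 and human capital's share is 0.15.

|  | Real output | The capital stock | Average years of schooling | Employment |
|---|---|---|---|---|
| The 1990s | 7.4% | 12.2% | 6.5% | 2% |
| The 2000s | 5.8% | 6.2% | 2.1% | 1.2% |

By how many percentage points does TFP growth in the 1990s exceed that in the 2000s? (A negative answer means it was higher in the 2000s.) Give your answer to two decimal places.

-1.56 percentage points

Labor's share = 1 − 0.35 − 0.15 = 0.5.
The 1990s: TFP = 7.4 − 4.27 − 0.975 − 1 = 1.155%.
The 2000s: TFP = 5.8 − 2.17 − 0.315 − 0.6 = 2.715%.
Difference = 1.155 − (2.715) = -1.56 pp.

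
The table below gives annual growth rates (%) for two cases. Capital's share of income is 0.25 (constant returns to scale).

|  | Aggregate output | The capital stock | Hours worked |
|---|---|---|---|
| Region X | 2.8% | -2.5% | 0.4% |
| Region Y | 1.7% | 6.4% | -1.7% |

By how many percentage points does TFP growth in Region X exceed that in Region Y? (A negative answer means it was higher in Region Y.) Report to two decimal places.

Labor's share = 1 − 0.25 = 0.75.
Region X: TFP = 2.8 + 0.625 − 0.3 = 3.125%.
Region Y: TFP = 1.7 − 1.6 + 1.275 = 1.375%.
Difference = 3.125 − (1.375) = 1.75 pp.

1.75 percentage points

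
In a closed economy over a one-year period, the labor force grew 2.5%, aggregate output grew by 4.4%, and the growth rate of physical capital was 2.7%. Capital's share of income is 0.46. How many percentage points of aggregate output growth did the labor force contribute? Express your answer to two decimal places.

Labor's share = 1 − 0.46 = 0.54.
Contribution = share × growth = 0.54 × 2.5 = 1.35 pp.

1.35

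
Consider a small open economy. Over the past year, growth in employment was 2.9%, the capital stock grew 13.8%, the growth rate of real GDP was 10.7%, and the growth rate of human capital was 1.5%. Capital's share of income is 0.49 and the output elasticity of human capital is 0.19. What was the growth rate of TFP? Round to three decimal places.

Labor's share = 1 − 0.49 − 0.19 = 0.32.
The capital stock: 0.49 × 13.8 = 6.762 pp.
Human capital: 0.19 × 1.5 = 0.285 pp.
Employment: 0.32 × 2.9 = 0.928 pp.
TFP growth = 10.7 − 7.975 = 2.725%.

TFP growth was 2.725%.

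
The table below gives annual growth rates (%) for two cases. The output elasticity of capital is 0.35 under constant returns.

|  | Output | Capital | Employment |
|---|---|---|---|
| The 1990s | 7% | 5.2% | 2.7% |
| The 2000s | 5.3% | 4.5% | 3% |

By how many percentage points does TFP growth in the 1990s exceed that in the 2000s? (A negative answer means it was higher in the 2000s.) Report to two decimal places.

1.65 percentage points

Labor's share = 1 − 0.35 = 0.65.
The 1990s: TFP = 7 − 1.82 − 1.755 = 3.425%.
The 2000s: TFP = 5.3 − 1.575 − 1.95 = 1.775%.
Difference = 3.425 − (1.775) = 1.65 pp.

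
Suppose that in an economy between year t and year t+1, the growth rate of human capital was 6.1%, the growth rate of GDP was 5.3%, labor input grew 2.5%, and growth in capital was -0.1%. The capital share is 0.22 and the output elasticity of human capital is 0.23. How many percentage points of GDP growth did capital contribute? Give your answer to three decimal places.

Contribution = share × growth = 0.22 × (-0.1) = -0.022 pp.

-0.022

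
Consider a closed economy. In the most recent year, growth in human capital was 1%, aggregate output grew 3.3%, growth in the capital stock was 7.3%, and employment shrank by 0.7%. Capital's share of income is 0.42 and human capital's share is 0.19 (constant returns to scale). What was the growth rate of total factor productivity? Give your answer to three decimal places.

Labor's share = 1 − 0.42 − 0.19 = 0.39.
The capital stock: 0.42 × 7.3 = 3.066 pp.
Human capital: 0.19 × 1 = 0.19 pp.
Employment: 0.39 × (-0.7) = -0.273 pp.
TFP growth = 3.3 − 2.983 = 0.317%.

0.317%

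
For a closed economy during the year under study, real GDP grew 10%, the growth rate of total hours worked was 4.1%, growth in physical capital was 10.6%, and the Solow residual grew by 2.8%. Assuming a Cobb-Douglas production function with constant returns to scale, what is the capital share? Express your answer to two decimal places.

α = 0.48

gY = gA + α·gK + (1−α)·gL, so gY − gA − gL = α(gK − gL).
10 − 2.8 − 4.1 = α × (10.6 − 4.1).
3.1 = 6.5 α, so α = 0.4769.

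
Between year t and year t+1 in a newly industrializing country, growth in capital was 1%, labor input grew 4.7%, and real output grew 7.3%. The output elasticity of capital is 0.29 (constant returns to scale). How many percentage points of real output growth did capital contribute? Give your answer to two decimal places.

0.29

Contribution = share × growth = 0.29 × 1 = 0.29 pp.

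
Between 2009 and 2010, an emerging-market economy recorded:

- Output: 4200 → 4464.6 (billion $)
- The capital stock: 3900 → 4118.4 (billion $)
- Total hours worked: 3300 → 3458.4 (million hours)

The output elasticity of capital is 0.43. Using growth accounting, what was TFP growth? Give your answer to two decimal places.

Output growth = (4464.6 − 4200) / 4200 = 6.3%.
The capital stock growth = (4118.4 − 3900) / 3900 = 5.6%.
Total hours worked growth = (3458.4 − 3300) / 3300 = 4.8%.
Labor's share = 1 − 0.43 = 0.57.
The capital stock: 0.43 × 5.6 = 2.408 pp.
Total hours worked: 0.57 × 4.8 = 2.736 pp.
TFP growth = 6.3 − 5.144 = 1.156%.

1.16%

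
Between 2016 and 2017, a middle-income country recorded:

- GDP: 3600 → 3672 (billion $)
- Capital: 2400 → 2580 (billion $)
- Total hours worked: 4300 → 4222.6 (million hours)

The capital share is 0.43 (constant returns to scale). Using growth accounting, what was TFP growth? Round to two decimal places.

-0.20%

GDP growth = (3672 − 3600) / 3600 = 2%.
Capital growth = (2580 − 2400) / 2400 = 7.5%.
Total hours worked growth = (4222.6 − 4300) / 4300 = -1.8%.
Labor's share = 1 − 0.43 = 0.57.
Capital: 0.43 × 7.5 = 3.225 pp.
Total hours worked: 0.57 × (-1.8) = -1.026 pp.
TFP growth = 2 − 2.199 = -0.199%.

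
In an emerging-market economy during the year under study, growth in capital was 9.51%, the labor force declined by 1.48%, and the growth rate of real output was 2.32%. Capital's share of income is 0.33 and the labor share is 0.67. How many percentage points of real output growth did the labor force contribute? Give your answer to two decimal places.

Labor's share = 1 − 0.33 = 0.67.
Contribution = share × growth = 0.67 × (-1.48) = -0.9916 pp.

-0.99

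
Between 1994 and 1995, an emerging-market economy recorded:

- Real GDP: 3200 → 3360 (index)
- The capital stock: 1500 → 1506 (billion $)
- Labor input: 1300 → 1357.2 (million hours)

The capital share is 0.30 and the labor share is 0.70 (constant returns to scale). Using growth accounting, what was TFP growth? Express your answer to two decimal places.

1.80%

Real GDP growth = (3360 − 3200) / 3200 = 5%.
The capital stock growth = (1506 − 1500) / 1500 = 0.4%.
Labor input growth = (1357.2 − 1300) / 1300 = 4.4%.
Labor's share = 1 − 0.3 = 0.7.
The capital stock: 0.3 × 0.4 = 0.12 pp.
Labor input: 0.7 × 4.4 = 3.08 pp.
TFP growth = 5 − 3.2 = 1.8%.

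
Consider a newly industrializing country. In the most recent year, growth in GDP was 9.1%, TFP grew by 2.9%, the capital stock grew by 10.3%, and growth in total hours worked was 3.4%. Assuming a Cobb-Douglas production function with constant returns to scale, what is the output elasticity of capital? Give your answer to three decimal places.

0.406

gY = gA + α·gK + (1−α)·gL, so gY − gA − gL = α(gK − gL).
9.1 − 2.9 − 3.4 = α × (10.3 − 3.4).
2.8 = 6.9 α, so α = 0.4058.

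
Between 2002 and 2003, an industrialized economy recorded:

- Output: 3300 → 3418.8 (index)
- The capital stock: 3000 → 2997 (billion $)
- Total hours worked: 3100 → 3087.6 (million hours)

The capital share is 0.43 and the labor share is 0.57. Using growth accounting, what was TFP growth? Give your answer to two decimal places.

Output growth = (3418.8 − 3300) / 3300 = 3.6%.
The capital stock growth = (2997 − 3000) / 3000 = -0.1%.
Total hours worked growth = (3087.6 − 3100) / 3100 = -0.4%.
Labor's share = 1 − 0.43 = 0.57.
The capital stock: 0.43 × (-0.1) = -0.043 pp.
Total hours worked: 0.57 × (-0.4) = -0.228 pp.
TFP growth = 3.6 + 0.271 = 3.871%.

TFP growth was 3.87%.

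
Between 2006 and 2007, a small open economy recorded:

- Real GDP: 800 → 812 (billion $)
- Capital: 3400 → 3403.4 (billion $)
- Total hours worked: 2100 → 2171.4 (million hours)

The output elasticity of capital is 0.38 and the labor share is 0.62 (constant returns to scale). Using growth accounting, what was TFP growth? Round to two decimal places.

-0.65%

Real GDP growth = (812 − 800) / 800 = 1.5%.
Capital growth = (3403.4 − 3400) / 3400 = 0.1%.
Total hours worked growth = (2171.4 − 2100) / 2100 = 3.4%.
Labor's share = 1 − 0.38 = 0.62.
Capital: 0.38 × 0.1 = 0.038 pp.
Total hours worked: 0.62 × 3.4 = 2.108 pp.
TFP growth = 1.5 − 2.146 = -0.646%.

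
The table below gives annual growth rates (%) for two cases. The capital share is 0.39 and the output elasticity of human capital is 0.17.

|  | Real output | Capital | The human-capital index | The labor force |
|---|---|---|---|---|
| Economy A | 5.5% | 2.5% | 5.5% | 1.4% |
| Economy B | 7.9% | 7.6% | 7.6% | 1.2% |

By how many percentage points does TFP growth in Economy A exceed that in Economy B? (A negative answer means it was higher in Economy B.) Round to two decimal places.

-0.14 percentage points

Labor's share = 1 − 0.39 − 0.17 = 0.44.
Economy A: TFP = 5.5 − 0.975 − 0.935 − 0.616 = 2.974%.
Economy B: TFP = 7.9 − 2.964 − 1.292 − 0.528 = 3.116%.
Difference = 2.974 − (3.116) = -0.142 pp.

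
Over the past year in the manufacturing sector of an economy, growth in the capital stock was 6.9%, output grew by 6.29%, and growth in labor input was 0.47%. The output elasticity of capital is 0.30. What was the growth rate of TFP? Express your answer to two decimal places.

Labor's share = 1 − 0.3 = 0.7.
The capital stock: 0.3 × 6.9 = 2.07 pp.
Labor input: 0.7 × 0.47 = 0.329 pp.
TFP growth = 6.29 − 2.399 = 3.891%.

3.89%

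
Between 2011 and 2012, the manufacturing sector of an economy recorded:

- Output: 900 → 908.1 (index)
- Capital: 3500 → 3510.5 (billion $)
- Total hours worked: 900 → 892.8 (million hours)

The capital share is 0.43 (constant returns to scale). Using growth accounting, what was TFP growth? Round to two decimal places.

Output growth = (908.1 − 900) / 900 = 0.9%.
Capital growth = (3510.5 − 3500) / 3500 = 0.3%.
Total hours worked growth = (892.8 − 900) / 900 = -0.8%.
Labor's share = 1 − 0.43 = 0.57.
Capital: 0.43 × 0.3 = 0.129 pp.
Total hours worked: 0.57 × (-0.8) = -0.456 pp.
TFP growth = 0.9 + 0.327 = 1.227%.

TFP growth was 1.23%.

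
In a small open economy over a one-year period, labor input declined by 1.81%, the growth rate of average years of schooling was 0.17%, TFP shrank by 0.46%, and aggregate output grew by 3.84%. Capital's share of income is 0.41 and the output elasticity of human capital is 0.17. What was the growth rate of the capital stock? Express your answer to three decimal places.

Labor's share = 1 − 0.41 − 0.17 = 0.42.
gY = gA + 0.17×0.17 + 0.42×(-1.81) + 0.41×g.
0.41×g = 3.84 + 0.46 + 0.7313 = 5.0313.
g = 5.0313 / 0.41 = 12.27146%.

12.271%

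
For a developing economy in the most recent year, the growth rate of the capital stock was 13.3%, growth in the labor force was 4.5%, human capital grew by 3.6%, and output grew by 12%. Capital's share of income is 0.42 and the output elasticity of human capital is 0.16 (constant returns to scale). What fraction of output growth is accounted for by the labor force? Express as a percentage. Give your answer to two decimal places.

Labor's share = 1 − 0.42 − 0.16 = 0.42.
The labor force contributed 0.42 × 4.5 = 1.89 pp.
Share of growth = 1.89 / 12 × 100 = 15.75%.

The labor force accounted for 15.75% of growth.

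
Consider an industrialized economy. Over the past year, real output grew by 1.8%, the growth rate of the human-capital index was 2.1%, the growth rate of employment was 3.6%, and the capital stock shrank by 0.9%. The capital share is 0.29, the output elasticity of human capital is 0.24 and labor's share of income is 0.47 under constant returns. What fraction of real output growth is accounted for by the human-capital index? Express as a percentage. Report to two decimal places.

The human-capital index contributed 0.24 × 2.1 = 0.504 pp.
Share of growth = 0.504 / 1.8 × 100 = 28%.

28.00%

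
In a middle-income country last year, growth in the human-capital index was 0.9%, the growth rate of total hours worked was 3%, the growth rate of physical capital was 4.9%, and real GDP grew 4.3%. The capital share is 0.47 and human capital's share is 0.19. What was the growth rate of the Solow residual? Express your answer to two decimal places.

Labor's share = 1 − 0.47 − 0.19 = 0.34.
Physical capital: 0.47 × 4.9 = 2.303 pp.
The human-capital index: 0.19 × 0.9 = 0.171 pp.
Total hours worked: 0.34 × 3 = 1.02 pp.
TFP growth = 4.3 − 3.494 = 0.806%.

The Solow residual growth was 0.81%.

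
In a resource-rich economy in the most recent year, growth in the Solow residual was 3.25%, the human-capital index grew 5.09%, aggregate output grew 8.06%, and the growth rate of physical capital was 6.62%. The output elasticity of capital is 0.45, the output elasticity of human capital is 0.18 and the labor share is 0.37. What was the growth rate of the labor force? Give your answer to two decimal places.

The labor force grew 2.47%.

Labor's share = 1 − 0.45 − 0.18 = 0.37.
gY = gA + 0.45×6.62 + 0.18×5.09 + 0.37×g.
0.37×g = 8.06 − 3.25 − 3.8952 = 0.9148.
g = 0.9148 / 0.37 = 2.4724%.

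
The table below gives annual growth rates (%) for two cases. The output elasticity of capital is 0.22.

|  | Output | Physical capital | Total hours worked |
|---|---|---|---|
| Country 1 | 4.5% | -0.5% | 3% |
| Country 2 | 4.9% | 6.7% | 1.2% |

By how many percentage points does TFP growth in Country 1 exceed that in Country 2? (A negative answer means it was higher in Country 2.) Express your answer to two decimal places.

-0.22 percentage points

Labor's share = 1 − 0.22 = 0.78.
Country 1: TFP = 4.5 + 0.11 − 2.34 = 2.27%.
Country 2: TFP = 4.9 − 1.474 − 0.936 = 2.49%.
Difference = 2.27 − (2.49) = -0.22 pp.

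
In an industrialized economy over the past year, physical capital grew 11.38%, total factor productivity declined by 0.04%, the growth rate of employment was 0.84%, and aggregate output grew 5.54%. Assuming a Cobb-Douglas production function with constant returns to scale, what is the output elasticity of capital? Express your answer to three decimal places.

0.450

gY = gA + α·gK + (1−α)·gL, so gY − gA − gL = α(gK − gL).
5.54 + 0.04 − 0.84 = α × (11.38 − 0.84).
4.74 = 10.54 α, so α = 0.44972.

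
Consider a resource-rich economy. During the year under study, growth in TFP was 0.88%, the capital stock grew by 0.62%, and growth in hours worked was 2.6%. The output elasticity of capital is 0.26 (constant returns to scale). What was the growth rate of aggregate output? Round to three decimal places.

Labor's share = 1 − 0.26 = 0.74.
The capital stock: 0.26 × 0.62 = 0.1612 pp.
Hours worked: 0.74 × 2.6 = 1.924 pp.
Output growth = 0.88 + 2.0852 = 2.9652%.

2.965%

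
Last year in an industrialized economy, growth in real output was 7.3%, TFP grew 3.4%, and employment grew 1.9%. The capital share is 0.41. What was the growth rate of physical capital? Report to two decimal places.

Labor's share = 1 − 0.41 = 0.59.
gY = gA + 0.59×1.9 + 0.41×g.
0.41×g = 7.3 − 3.4 − 1.121 = 2.779.
g = 2.779 / 0.41 = 6.778%.

Physical capital grew 6.78%.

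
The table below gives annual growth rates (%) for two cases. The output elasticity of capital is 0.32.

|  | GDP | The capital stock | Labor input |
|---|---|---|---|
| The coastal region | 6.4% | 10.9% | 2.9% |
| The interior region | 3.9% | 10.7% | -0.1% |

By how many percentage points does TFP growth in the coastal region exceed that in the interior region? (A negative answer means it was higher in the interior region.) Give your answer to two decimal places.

Labor's share = 1 − 0.32 = 0.68.
The coastal region: TFP = 6.4 − 3.488 − 1.972 = 0.94%.
The interior region: TFP = 3.9 − 3.424 + 0.068 = 0.544%.
Difference = 0.94 − (0.544) = 0.396 pp.

0.40 percentage points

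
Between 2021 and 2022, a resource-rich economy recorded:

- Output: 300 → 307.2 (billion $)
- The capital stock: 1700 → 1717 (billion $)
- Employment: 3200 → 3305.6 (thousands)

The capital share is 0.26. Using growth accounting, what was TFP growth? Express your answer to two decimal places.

Output growth = (307.2 − 300) / 300 = 2.4%.
The capital stock growth = (1717 − 1700) / 1700 = 1%.
Employment growth = (3305.6 − 3200) / 3200 = 3.3%.
Labor's share = 1 − 0.26 = 0.74.
The capital stock: 0.26 × 1 = 0.26 pp.
Employment: 0.74 × 3.3 = 2.442 pp.
TFP growth = 2.4 − 2.702 = -0.302%.

-0.30%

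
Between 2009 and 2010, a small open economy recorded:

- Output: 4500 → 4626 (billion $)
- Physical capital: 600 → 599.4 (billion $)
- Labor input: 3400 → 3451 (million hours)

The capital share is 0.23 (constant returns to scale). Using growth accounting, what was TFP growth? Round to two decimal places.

Output growth = (4626 − 4500) / 4500 = 2.8%.
Physical capital growth = (599.4 − 600) / 600 = -0.1%.
Labor input growth = (3451 − 3400) / 3400 = 1.5%.
Labor's share = 1 − 0.23 = 0.77.
Physical capital: 0.23 × (-0.1) = -0.023 pp.
Labor input: 0.77 × 1.5 = 1.155 pp.
TFP growth = 2.8 − 1.132 = 1.668%.

1.67%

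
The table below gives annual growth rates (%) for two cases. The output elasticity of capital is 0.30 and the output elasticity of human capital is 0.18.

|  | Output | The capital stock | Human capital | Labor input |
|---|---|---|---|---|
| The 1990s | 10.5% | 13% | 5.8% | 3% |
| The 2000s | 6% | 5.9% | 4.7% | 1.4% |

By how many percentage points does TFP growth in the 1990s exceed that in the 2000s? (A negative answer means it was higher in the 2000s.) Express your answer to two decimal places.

Labor's share = 1 − 0.3 − 0.18 = 0.52.
The 1990s: TFP = 10.5 − 3.9 − 1.044 − 1.56 = 3.996%.
The 2000s: TFP = 6 − 1.77 − 0.846 − 0.728 = 2.656%.
Difference = 3.996 − (2.656) = 1.34 pp.

1.34 percentage points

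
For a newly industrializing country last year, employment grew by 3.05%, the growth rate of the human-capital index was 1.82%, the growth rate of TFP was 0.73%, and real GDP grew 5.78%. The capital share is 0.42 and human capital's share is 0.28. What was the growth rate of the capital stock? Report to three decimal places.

Labor's share = 1 − 0.42 − 0.28 = 0.3.
gY = gA + 0.28×1.82 + 0.3×3.05 + 0.42×g.
0.42×g = 5.78 − 0.73 − 1.4246 = 3.6254.
g = 3.6254 / 0.42 = 8.6319%.

The capital stock grew 8.632%.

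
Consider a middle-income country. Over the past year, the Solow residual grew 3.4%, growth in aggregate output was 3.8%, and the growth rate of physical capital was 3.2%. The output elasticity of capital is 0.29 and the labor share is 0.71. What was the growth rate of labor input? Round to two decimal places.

-0.74%

Labor's share = 1 − 0.29 = 0.71.
gY = gA + 0.29×3.2 + 0.71×g.
0.71×g = 3.8 − 3.4 − 0.928 = -0.528.
g = -0.528 / 0.71 = -0.7437%.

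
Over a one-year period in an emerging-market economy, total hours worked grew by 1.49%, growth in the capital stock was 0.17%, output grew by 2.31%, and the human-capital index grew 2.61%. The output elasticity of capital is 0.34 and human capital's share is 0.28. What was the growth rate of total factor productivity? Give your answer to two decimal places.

0.96%

Labor's share = 1 − 0.34 − 0.28 = 0.38.
The capital stock: 0.34 × 0.17 = 0.0578 pp.
The human-capital index: 0.28 × 2.61 = 0.7308 pp.
Total hours worked: 0.38 × 1.49 = 0.5662 pp.
TFP growth = 2.31 − 1.3548 = 0.9552%.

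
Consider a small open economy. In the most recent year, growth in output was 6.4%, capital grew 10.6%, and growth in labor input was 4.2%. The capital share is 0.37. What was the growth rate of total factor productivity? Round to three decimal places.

-0.168%

Labor's share = 1 − 0.37 = 0.63.
Capital: 0.37 × 10.6 = 3.922 pp.
Labor input: 0.63 × 4.2 = 2.646 pp.
TFP growth = 6.4 − 6.568 = -0.168%.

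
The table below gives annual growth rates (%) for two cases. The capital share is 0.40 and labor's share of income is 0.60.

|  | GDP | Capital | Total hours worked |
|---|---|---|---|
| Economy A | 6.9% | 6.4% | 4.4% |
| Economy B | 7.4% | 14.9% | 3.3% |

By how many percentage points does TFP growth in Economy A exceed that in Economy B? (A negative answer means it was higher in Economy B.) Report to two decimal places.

Labor's share = 1 − 0.4 = 0.6.
Economy A: TFP = 6.9 − 2.56 − 2.64 = 1.7%.
Economy B: TFP = 7.4 − 5.96 − 1.98 = -0.54%.
Difference = 1.7 − (-0.54) = 2.24 pp.

2.24 percentage points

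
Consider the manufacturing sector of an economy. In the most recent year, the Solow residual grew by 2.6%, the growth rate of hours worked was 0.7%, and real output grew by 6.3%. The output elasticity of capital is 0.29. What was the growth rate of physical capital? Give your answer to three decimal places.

Labor's share = 1 − 0.29 = 0.71.
gY = gA + 0.71×0.7 + 0.29×g.
0.29×g = 6.3 − 2.6 − 0.497 = 3.203.
g = 3.203 / 0.29 = 11.04483%.

11.045%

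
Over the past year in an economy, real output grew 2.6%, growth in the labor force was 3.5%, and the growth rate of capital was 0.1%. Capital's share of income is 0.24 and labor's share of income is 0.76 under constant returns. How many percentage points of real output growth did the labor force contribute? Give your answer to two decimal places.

Labor's share = 1 − 0.24 = 0.76.
Contribution = share × growth = 0.76 × 3.5 = 2.66 pp.

2.66 percentage points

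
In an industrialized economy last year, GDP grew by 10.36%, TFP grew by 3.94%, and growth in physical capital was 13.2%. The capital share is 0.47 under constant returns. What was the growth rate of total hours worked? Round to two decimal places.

Labor's share = 1 − 0.47 = 0.53.
gY = gA + 0.47×13.2 + 0.53×g.
0.53×g = 10.36 − 3.94 − 6.204 = 0.216.
g = 0.216 / 0.53 = 0.4075%.

0.41%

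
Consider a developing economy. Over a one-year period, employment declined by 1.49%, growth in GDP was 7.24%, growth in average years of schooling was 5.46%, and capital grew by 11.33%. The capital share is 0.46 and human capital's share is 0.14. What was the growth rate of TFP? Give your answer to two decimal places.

1.86%

Labor's share = 1 − 0.46 − 0.14 = 0.4.
Capital: 0.46 × 11.33 = 5.2118 pp.
Average years of schooling: 0.14 × 5.46 = 0.7644 pp.
Employment: 0.4 × (-1.49) = -0.596 pp.
TFP growth = 7.24 − 5.3802 = 1.8598%.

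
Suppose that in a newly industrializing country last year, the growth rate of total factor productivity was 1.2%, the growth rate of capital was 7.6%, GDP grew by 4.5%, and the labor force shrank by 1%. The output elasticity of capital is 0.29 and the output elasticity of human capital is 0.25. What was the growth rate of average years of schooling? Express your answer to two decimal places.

Labor's share = 1 − 0.29 − 0.25 = 0.46.
gY = gA + 0.29×7.6 + 0.46×(-1) + 0.25×g.
0.25×g = 4.5 − 1.2 − 1.744 = 1.556.
g = 1.556 / 0.25 = 6.224%.

6.22%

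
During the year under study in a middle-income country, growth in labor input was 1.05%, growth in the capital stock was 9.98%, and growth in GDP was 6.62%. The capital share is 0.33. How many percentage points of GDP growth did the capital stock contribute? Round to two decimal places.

Contribution = share × growth = 0.33 × 9.98 = 3.2934 pp.

3.29 percentage points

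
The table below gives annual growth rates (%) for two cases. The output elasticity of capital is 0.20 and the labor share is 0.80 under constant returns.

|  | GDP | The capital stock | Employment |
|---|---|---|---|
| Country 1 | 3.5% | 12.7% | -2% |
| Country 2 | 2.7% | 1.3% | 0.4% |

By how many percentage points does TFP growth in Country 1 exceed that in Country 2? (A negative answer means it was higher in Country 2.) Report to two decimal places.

Labor's share = 1 − 0.2 = 0.8.
Country 1: TFP = 3.5 − 2.54 + 1.6 = 2.56%.
Country 2: TFP = 2.7 − 0.26 − 0.32 = 2.12%.
Difference = 2.56 − (2.12) = 0.44 pp.

0.44 percentage points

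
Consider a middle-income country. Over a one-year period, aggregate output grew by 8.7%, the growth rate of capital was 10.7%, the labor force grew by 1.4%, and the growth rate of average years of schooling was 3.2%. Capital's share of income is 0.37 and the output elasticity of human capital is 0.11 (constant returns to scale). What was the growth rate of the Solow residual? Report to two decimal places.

Labor's share = 1 − 0.37 − 0.11 = 0.52.
Capital: 0.37 × 10.7 = 3.959 pp.
Average years of schooling: 0.11 × 3.2 = 0.352 pp.
The labor force: 0.52 × 1.4 = 0.728 pp.
TFP growth = 8.7 − 5.039 = 3.661%.

The Solow residual growth was 3.66%.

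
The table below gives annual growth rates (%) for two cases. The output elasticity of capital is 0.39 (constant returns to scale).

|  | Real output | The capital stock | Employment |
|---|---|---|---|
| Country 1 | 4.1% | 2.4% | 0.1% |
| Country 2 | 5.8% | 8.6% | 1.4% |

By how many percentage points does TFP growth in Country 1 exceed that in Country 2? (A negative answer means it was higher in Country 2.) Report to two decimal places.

1.51 percentage points

Labor's share = 1 − 0.39 = 0.61.
Country 1: TFP = 4.1 − 0.936 − 0.061 = 3.103%.
Country 2: TFP = 5.8 − 3.354 − 0.854 = 1.592%.
Difference = 3.103 − (1.592) = 1.511 pp.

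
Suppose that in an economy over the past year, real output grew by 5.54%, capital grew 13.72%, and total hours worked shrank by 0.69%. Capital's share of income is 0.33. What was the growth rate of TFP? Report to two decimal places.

Labor's share = 1 − 0.33 = 0.67.
Capital: 0.33 × 13.72 = 4.5276 pp.
Total hours worked: 0.67 × (-0.69) = -0.4623 pp.
TFP growth = 5.54 − 4.0653 = 1.4747%.

1.47%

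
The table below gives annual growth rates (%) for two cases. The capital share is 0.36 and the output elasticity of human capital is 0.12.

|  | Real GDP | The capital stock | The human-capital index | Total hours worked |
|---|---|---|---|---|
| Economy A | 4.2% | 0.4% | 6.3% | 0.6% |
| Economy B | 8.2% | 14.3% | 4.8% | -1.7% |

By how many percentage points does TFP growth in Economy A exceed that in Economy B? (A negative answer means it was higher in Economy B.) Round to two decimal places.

-0.37 percentage points

Labor's share = 1 − 0.36 − 0.12 = 0.52.
Economy A: TFP = 4.2 − 0.144 − 0.756 − 0.312 = 2.988%.
Economy B: TFP = 8.2 − 5.148 − 0.576 + 0.884 = 3.36%.
Difference = 2.988 − (3.36) = -0.372 pp.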